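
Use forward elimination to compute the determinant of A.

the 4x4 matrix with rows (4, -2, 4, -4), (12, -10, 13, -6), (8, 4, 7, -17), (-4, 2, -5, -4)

det(A) = 80

Forward elimination:
R2 <- R2 - (3)*R1:  [  0  -4   1   6 ]
R3 <- R3 - (2)*R1:  [  0   8  -1  -9 ]
R4 <- R4 - (-1)*R1:  [  0   0  -1  -8 ]
R3 <- R3 - (-2)*R2:  [ 0  0  1  3 ]
R4 <- R4 - (-1)*R3:  [  0   0   0  -5 ]
Upper-triangular form:
[ 4  -2  4  -4 ]
[ 0  -4  1   6 ]
[ 0   0  1   3 ]
[ 0   0  0  -5 ]
det(A) = (-1)^0 * (4) * (-4) * (1) * (-5) = 80  (0 row swaps -> sign +1)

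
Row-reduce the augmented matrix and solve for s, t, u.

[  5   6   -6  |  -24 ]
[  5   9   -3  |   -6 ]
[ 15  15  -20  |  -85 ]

Forward elimination on [A|b]:
R2 <- R2 - (1)*R1:  [  0   3   3  18 ]
R3 <- R3 - (3)*R1:  [   0   -3   -2  -13 ]
R3 <- R3 - (-1)*R2:  [ 0  0  1  5 ]
Row echelon form:
[ 5  6  -6  |  -24 ]
[ 0  3   3  |   18 ]
[ 0  0   1  |    5 ]
Back-substitution:
u = (5) / 1 = 5
t = (18 - (3)*(5)) / 3 = 1
s = (-24 - (6)*(1) - (-6)*(5)) / 5 = 0

(0, 1, 5)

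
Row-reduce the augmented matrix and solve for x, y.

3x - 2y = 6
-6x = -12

Forward elimination on [A|b]:
R2 <- R2 - (-2)*R1:  [  0  -4   0 ]
Row echelon form:
[ 3  -2  |  6 ]
[ 0  -4  |  0 ]
Back-substitution:
y = (0) / -4 = 0
x = (6 - (-2)*(0)) / 3 = 2

(2, 0)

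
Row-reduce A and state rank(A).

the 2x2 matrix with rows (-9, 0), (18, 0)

Row reduction:
R2 <- R2 - (-2)*R1:  [ 0  0 ]
Row echelon form:
[ -9  0 ]
[  0  0 ]
Nonzero rows / pivot columns: 1

rank(A) = 1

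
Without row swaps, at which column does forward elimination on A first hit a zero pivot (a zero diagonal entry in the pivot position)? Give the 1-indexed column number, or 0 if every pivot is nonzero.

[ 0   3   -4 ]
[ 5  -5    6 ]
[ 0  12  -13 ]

first zero-pivot column = 1

Naive forward elimination:
Pivot entry (1,1) is zero but row 2 has 5 in column 1 -> naive elimination stops; a row interchange (e.g. R1 <-> R2) would be required here.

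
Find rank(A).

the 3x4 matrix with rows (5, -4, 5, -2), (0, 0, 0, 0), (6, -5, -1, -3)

rank(A) = 2

Row reduction:
R3 <- R3 - (6/5)*R1:  [    0  -1/5    -7  -3/5 ]
R2 <-> R3   (pivot in column 2 was zero)
[ 5    -4   5    -2 ]
[ 0  -1/5  -7  -3/5 ]
[ 0     0   0     0 ]
Row echelon form:
[ 5    -4   5    -2 ]
[ 0  -1/5  -7  -3/5 ]
[ 0     0   0     0 ]
Nonzero rows / pivot columns: 2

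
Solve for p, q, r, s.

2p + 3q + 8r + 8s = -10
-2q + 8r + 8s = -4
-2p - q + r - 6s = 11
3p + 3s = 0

(2, -2, 1, -2)

Forward elimination on [A|b]:
R3 <- R3 - (-1)*R1:  [ 0  2  9  2  1 ]
R4 <- R4 - (3/2)*R1:  [    0  -9/2   -12    -9    15 ]
R3 <- R3 - (-1)*R2:  [  0   0  17  10  -3 ]
R4 <- R4 - (9/4)*R2:  [   0    0  -30  -27   24 ]
R4 <- R4 - (-30/17)*R3:  [       0        0        0  -159/17   318/17 ]
Row echelon form:
[ 2   3   8        8  |     -10 ]
[ 0  -2   8        8  |      -4 ]
[ 0   0  17       10  |      -3 ]
[ 0   0   0  -159/17  |  318/17 ]
Back-substitution:
s = (318/17) / (-159/17) = -2
r = (-3 - (10)*(-2)) / 17 = 1
q = (-4 - (8)*(1) - (8)*(-2)) / -2 = -2
p = (-10 - (3)*(-2) - (8)*(1) - (8)*(-2)) / 2 = 2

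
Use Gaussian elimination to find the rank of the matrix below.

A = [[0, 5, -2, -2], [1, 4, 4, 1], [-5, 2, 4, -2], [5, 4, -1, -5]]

Row reduction:
R1 <-> R2   (pivot in column 1 was zero)
[  1  4   4   1 ]
[  0  5  -2  -2 ]
[ -5  2   4  -2 ]
[  5  4  -1  -5 ]
R3 <- R3 - (-5)*R1:  [  0  22  24   3 ]
R4 <- R4 - (5)*R1:  [   0  -16  -21  -10 ]
R3 <- R3 - (22/5)*R2:  [     0      0  164/5   59/5 ]
R4 <- R4 - (-16/5)*R2:  [      0       0  -137/5   -82/5 ]
R4 <- R4 - (-137/164)*R3:  [         0          0          0  -1073/164 ]
Row echelon form:
[ 1  4      4          1 ]
[ 0  5     -2         -2 ]
[ 0  0  164/5       59/5 ]
[ 0  0      0  -1073/164 ]
Nonzero rows / pivot columns: 4

rank(A) = 4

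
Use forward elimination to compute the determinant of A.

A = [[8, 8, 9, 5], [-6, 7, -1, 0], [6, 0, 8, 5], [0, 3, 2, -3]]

Forward elimination:
R2 <- R2 - (-3/4)*R1:  [    0    13  23/4  15/4 ]
R3 <- R3 - (3/4)*R1:  [   0   -6  5/4  5/4 ]
R3 <- R3 - (-6/13)*R2:  [      0       0  203/52  155/52 ]
R4 <- R4 - (3/13)*R2:  [       0        0    35/52  -201/52 ]
R4 <- R4 - (5/29)*R3:  [       0        0        0  -127/29 ]
Upper-triangular form:
[ 8   8       9        5 ]
[ 0  13    23/4     15/4 ]
[ 0   0  203/52   155/52 ]
[ 0   0       0  -127/29 ]
det(A) = (-1)^0 * (8) * (13) * (203/52) * (-127/29) = -1778  (0 row swaps -> sign +1)

det(A) = -1778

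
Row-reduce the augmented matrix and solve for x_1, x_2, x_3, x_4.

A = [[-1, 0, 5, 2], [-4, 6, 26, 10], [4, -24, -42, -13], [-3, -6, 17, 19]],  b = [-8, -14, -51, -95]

Forward elimination on [A|b]:
R2 <- R2 - (4)*R1:  [  0   6   6   2  18 ]
R3 <- R3 - (-4)*R1:  [   0  -24  -22   -5  -83 ]
R4 <- R4 - (3)*R1:  [   0   -6    2   13  -71 ]
R3 <- R3 - (-4)*R2:  [   0    0    2    3  -11 ]
R4 <- R4 - (-1)*R2:  [   0    0    8   15  -53 ]
R4 <- R4 - (4)*R3:  [  0   0   0   3  -9 ]
Row echelon form:
[ -1  0  5  2  |   -8 ]
[  0  6  6  2  |   18 ]
[  0  0  2  3  |  -11 ]
[  0  0  0  3  |   -9 ]
Back-substitution:
x_4 = (-9) / 3 = -3
x_3 = (-11 - (3)*(-3)) / 2 = -1
x_2 = (18 - (6)*(-1) - (2)*(-3)) / 6 = 5
x_1 = (-8 - (5)*(-1) - (2)*(-3)) / -1 = -3

(-3, 5, -1, -3)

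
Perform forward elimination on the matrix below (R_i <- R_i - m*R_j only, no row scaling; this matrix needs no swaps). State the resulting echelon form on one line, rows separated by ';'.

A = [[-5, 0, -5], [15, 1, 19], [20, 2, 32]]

REF = [-5 0 -5; 0 1 4; 0 0 4]

Forward elimination:
R2 <- R2 - (-3)*R1:  [ 0  1  4 ]
R3 <- R3 - (-4)*R1:  [  0   2  12 ]
R3 <- R3 - (2)*R2:  [ 0  0  4 ]
Row echelon form:
[ -5  0  -5 ]
[  0  1   4 ]
[  0  0   4 ]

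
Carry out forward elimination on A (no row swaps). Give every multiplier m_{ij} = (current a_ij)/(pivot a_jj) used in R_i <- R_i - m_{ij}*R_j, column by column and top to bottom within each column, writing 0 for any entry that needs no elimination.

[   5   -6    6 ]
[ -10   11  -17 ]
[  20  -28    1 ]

multipliers: -2, 4, 4

Forward elimination:
R2 <- R2 - (-2)*R1:  [  0  -1  -5 ]
R3 <- R3 - (4)*R1:  [   0   -4  -23 ]
R3 <- R3 - (4)*R2:  [  0   0  -3 ]
Multipliers (in order of application): m_{21} = -2, m_{31} = 4, m_{32} = 4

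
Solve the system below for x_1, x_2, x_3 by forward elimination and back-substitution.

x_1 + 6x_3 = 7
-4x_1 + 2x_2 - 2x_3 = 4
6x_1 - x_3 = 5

(1, 5, 1)

Forward elimination on [A|b]:
R2 <- R2 - (-4)*R1:  [  0   2  22  32 ]
R3 <- R3 - (6)*R1:  [   0    0  -37  -37 ]
Row echelon form:
[ 1  0    6  |    7 ]
[ 0  2   22  |   32 ]
[ 0  0  -37  |  -37 ]
Back-substitution:
x_3 = (-37) / -37 = 1
x_2 = (32 - (22)*(1)) / 2 = 5
x_1 = (7 - (6)*(1)) / 1 = 1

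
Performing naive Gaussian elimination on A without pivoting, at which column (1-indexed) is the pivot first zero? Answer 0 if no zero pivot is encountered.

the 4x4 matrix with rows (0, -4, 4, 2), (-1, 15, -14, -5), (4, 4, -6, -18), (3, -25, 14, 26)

first zero-pivot column = 1

Naive forward elimination:
Pivot entry (1,1) is zero but row 2 has -1 in column 1 -> naive elimination stops; a row interchange (e.g. R1 <-> R2) would be required here.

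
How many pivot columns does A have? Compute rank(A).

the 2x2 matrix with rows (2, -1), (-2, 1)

Row reduction:
R2 <- R2 - (-1)*R1:  [ 0  0 ]
Row echelon form:
[ 2  -1 ]
[ 0   0 ]
Nonzero rows / pivot columns: 1

rank(A) = 1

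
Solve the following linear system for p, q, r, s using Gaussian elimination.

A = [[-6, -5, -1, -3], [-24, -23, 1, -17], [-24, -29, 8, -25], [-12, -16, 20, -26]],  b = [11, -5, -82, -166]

Forward elimination on [A|b]:
R2 <- R2 - (4)*R1:  [   0   -3    5   -5  -49 ]
R3 <- R3 - (4)*R1:  [    0    -9    12   -13  -126 ]
R4 <- R4 - (2)*R1:  [    0    -6    22   -20  -188 ]
R3 <- R3 - (3)*R2:  [  0   0  -3   2  21 ]
R4 <- R4 - (2)*R2:  [   0    0   12  -10  -90 ]
R4 <- R4 - (-4)*R3:  [  0   0   0  -2  -6 ]
Row echelon form:
[ -6  -5  -1  -3  |   11 ]
[  0  -3   5  -5  |  -49 ]
[  0   0  -3   2  |   21 ]
[  0   0   0  -2  |   -6 ]
Back-substitution:
s = (-6) / -2 = 3
r = (21 - (2)*(3)) / -3 = -5
q = (-49 - (5)*(-5) - (-5)*(3)) / -3 = 3
p = (11 - (-5)*(3) - (-1)*(-5) - (-3)*(3)) / -6 = -5

(-5, 3, -5, 3)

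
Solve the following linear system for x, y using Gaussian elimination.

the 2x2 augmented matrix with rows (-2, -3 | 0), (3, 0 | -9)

Forward elimination on [A|b]:
R2 <- R2 - (-3/2)*R1:  [    0  -9/2    -9 ]
Row echelon form:
[ -2    -3  |   0 ]
[  0  -9/2  |  -9 ]
Back-substitution:
y = (-9) / (-9/2) = 2
x = (0 - (-3)*(2)) / -2 = -3

(-3, 2)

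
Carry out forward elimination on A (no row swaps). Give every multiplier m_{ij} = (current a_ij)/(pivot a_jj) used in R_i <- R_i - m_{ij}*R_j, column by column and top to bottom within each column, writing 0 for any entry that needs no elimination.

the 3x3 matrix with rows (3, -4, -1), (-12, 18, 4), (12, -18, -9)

Forward elimination:
R2 <- R2 - (-4)*R1:  [ 0  2  0 ]
R3 <- R3 - (4)*R1:  [  0  -2  -5 ]
R3 <- R3 - (-1)*R2:  [  0   0  -5 ]
Multipliers (in order of application): m_{21} = -4, m_{31} = 4, m_{32} = -1

multipliers: -4, 4, -1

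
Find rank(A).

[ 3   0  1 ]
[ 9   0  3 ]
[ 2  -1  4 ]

rank(A) = 2

Row reduction:
R2 <- R2 - (3)*R1:  [ 0  0  0 ]
R3 <- R3 - (2/3)*R1:  [    0    -1  10/3 ]
R2 <-> R3   (pivot in column 2 was zero)
[ 3   0     1 ]
[ 0  -1  10/3 ]
[ 0   0     0 ]
Row echelon form:
[ 3   0     1 ]
[ 0  -1  10/3 ]
[ 0   0     0 ]
Nonzero rows / pivot columns: 2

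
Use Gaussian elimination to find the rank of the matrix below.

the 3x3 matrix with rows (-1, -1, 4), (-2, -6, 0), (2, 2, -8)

Row reduction:
R2 <- R2 - (2)*R1:  [  0  -4  -8 ]
R3 <- R3 - (-2)*R1:  [ 0  0  0 ]
Row echelon form:
[ -1  -1   4 ]
[  0  -4  -8 ]
[  0   0   0 ]
Nonzero rows / pivot columns: 2

rank(A) = 2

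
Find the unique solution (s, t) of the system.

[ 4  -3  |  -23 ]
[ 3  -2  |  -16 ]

Forward elimination on [A|b]:
R2 <- R2 - (3/4)*R1:  [   0  1/4  5/4 ]
Row echelon form:
[ 4   -3  |  -23 ]
[ 0  1/4  |  5/4 ]
Back-substitution:
t = (5/4) / (1/4) = 5
s = (-23 - (-3)*(5)) / 4 = -2

(-2, 5)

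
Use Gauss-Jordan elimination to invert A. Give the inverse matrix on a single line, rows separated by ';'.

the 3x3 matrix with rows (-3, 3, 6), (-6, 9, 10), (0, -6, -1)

inverse = [17/15 -11/15 -8/15; -2/15 1/15 -2/15; 4/5 -2/5 -1/5]

Gauss-Jordan on [A | I]:
R1 <- (1/-3)*R1:  [    1    -1    -2  |  -1/3     0     0 ]
R2 <- R2 - (-6)*R1:  [  0   3  -2  |  -2   1   0 ]
R2 <- (1/3)*R2:  [    0     1  -2/3  |  -2/3   1/3     0 ]
R1 <- R1 - (-1)*R2:  [    1     0  -8/3  |    -1   1/3     0 ]
R3 <- R3 - (-6)*R2:  [  0   0  -5  |  -4   2   1 ]
R3 <- (1/-5)*R3:  [    0     0     1  |   4/5  -2/5  -1/5 ]
R1 <- R1 - (-8/3)*R3:  [      1       0       0  |   17/15  -11/15   -8/15 ]
R2 <- R2 - (-2/3)*R3:  [     0      1      0  |  -2/15   1/15  -2/15 ]
Right block of [I | A^{-1}] is the inverse:
[ 17/15  -11/15  -8/15 ]
[ -2/15    1/15  -2/15 ]
[   4/5    -2/5   -1/5 ]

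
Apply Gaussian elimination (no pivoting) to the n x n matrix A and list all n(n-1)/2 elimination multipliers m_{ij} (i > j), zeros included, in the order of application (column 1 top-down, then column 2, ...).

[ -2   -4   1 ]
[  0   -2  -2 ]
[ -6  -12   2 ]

multipliers: 0, 3, 0

Forward elimination:
R2: entry in column 1 is already 0 -> m_{21} = 0 (no row operation needed)
R3 <- R3 - (3)*R1:  [  0   0  -1 ]
R3: entry in column 2 is already 0 -> m_{32} = 0 (no row operation needed)
Multipliers (in order of application): m_{21} = 0, m_{31} = 3, m_{32} = 0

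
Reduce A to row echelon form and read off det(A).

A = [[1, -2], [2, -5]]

Forward elimination:
R2 <- R2 - (2)*R1:  [  0  -1 ]
Upper-triangular form:
[ 1  -2 ]
[ 0  -1 ]
det(A) = (-1)^0 * (1) * (-1) = -1  (0 row swaps -> sign +1)

det(A) = -1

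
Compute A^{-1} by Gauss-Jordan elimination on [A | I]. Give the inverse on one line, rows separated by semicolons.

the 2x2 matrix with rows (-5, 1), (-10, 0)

inverse = [0 -1/10; 1 -1/2]

Gauss-Jordan on [A | I]:
R1 <- (1/-5)*R1:  [    1  -1/5  |  -1/5     0 ]
R2 <- R2 - (-10)*R1:  [  0  -2  |  -2   1 ]
R2 <- (1/-2)*R2:  [    0     1  |     1  -1/2 ]
R1 <- R1 - (-1/5)*R2:  [     1      0  |      0  -1/10 ]
Right block of [I | A^{-1}] is the inverse:
[ 0  -1/10 ]
[ 1   -1/2 ]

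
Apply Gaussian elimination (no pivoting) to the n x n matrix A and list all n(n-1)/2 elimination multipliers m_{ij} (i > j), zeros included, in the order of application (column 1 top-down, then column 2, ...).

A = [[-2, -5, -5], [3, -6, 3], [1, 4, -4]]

Forward elimination:
R2 <- R2 - (-3/2)*R1:  [     0  -27/2   -9/2 ]
R3 <- R3 - (-1/2)*R1:  [     0    3/2  -13/2 ]
R3 <- R3 - (-1/9)*R2:  [  0   0  -7 ]
Multipliers (in order of application): m_{21} = -3/2, m_{31} = -1/2, m_{32} = -1/9

multipliers: -3/2, -1/2, -1/9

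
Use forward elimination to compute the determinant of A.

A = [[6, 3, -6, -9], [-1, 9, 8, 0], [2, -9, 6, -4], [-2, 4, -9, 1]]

det(A) = -3219

Forward elimination:
R2 <- R2 - (-1/6)*R1:  [    0  19/2     7  -3/2 ]
R3 <- R3 - (1/3)*R1:  [   0  -10    8   -1 ]
R4 <- R4 - (-1/3)*R1:  [   0    5  -11   -2 ]
R3 <- R3 - (-20/19)*R2:  [      0       0  292/19  -49/19 ]
R4 <- R4 - (10/19)*R2:  [       0        0  -279/19   -23/19 ]
R4 <- R4 - (-279/292)*R3:  [         0          0          0  -1073/292 ]
Upper-triangular form:
[ 6     3      -6         -9 ]
[ 0  19/2       7       -3/2 ]
[ 0     0  292/19     -49/19 ]
[ 0     0       0  -1073/292 ]
det(A) = (-1)^0 * (6) * (19/2) * (292/19) * (-1073/292) = -3219  (0 row swaps -> sign +1)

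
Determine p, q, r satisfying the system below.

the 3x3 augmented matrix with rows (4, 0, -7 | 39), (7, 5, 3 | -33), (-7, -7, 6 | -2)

Forward elimination on [A|b]:
R2 <- R2 - (7/4)*R1:  [      0       5    61/4  -405/4 ]
R3 <- R3 - (-7/4)*R1:  [     0     -7  -25/4  265/4 ]
R3 <- R3 - (-7/5)*R2:  [      0       0  151/10  -151/2 ]
Row echelon form:
[ 4  0      -7  |      39 ]
[ 0  5    61/4  |  -405/4 ]
[ 0  0  151/10  |  -151/2 ]
Back-substitution:
r = (-151/2) / (151/10) = -5
q = (-405/4 - (61/4)*(-5)) / 5 = -5
p = (39 - (-7)*(-5)) / 4 = 1

(1, -5, -5)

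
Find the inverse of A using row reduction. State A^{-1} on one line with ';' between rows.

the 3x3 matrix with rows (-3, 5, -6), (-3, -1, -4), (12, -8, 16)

Gauss-Jordan on [A | I]:
R1 <- (1/-3)*R1:  [    1  -5/3     2  |  -1/3     0     0 ]
R2 <- R2 - (-3)*R1:  [  0  -6   2  |  -1   1   0 ]
R3 <- R3 - (12)*R1:  [  0  12  -8  |   4   0   1 ]
R2 <- (1/-6)*R2:  [    0     1  -1/3  |   1/6  -1/6     0 ]
R1 <- R1 - (-5/3)*R2:  [     1      0   13/9  |  -1/18  -5/18      0 ]
R3 <- R3 - (12)*R2:  [  0   0  -4  |   2   2   1 ]
R3 <- (1/-4)*R3:  [    0     0     1  |  -1/2  -1/2  -1/4 ]
R1 <- R1 - (13/9)*R3:  [     1      0      0  |    2/3    4/9  13/36 ]
R2 <- R2 - (-1/3)*R3:  [     0      1      0  |      0   -1/3  -1/12 ]
Right block of [I | A^{-1}] is the inverse:
[  2/3   4/9  13/36 ]
[    0  -1/3  -1/12 ]
[ -1/2  -1/2   -1/4 ]

inverse = [2/3 4/9 13/36; 0 -1/3 -1/12; -1/2 -1/2 -1/4]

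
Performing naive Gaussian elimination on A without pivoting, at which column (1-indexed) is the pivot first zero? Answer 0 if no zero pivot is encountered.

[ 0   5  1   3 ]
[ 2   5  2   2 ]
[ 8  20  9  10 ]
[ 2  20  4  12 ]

Naive forward elimination:
Pivot entry (1,1) is zero but row 2 has 2 in column 1 -> naive elimination stops; a row interchange (e.g. R1 <-> R2) would be required here.

first zero-pivot column = 1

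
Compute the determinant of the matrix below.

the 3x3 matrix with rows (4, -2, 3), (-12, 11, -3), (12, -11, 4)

det(A) = 20

Forward elimination:
R2 <- R2 - (-3)*R1:  [ 0  5  6 ]
R3 <- R3 - (3)*R1:  [  0  -5  -5 ]
R3 <- R3 - (-1)*R2:  [ 0  0  1 ]
Upper-triangular form:
[ 4  -2  3 ]
[ 0   5  6 ]
[ 0   0  1 ]
det(A) = (-1)^0 * (4) * (5) * (1) = 20  (0 row swaps -> sign +1)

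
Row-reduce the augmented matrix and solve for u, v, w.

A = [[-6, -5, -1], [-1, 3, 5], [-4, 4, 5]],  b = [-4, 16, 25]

Forward elimination on [A|b]:
R2 <- R2 - (1/6)*R1:  [    0  23/6  31/6  50/3 ]
R3 <- R3 - (2/3)*R1:  [    0  22/3  17/3  83/3 ]
R3 <- R3 - (44/23)*R2:  [      0       0  -97/23  -97/23 ]
Row echelon form:
[ -6    -5      -1  |      -4 ]
[  0  23/6    31/6  |    50/3 ]
[  0     0  -97/23  |  -97/23 ]
Back-substitution:
w = (-97/23) / (-97/23) = 1
v = (50/3 - (31/6)*(1)) / (23/6) = 3
u = (-4 - (-5)*(3) - (-1)*(1)) / -6 = -2

(-2, 3, 1)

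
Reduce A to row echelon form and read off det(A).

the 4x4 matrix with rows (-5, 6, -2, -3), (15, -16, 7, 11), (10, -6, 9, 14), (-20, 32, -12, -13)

det(A) = 20

Forward elimination:
R2 <- R2 - (-3)*R1:  [ 0  2  1  2 ]
R3 <- R3 - (-2)*R1:  [ 0  6  5  8 ]
R4 <- R4 - (4)*R1:  [  0   8  -4  -1 ]
R3 <- R3 - (3)*R2:  [ 0  0  2  2 ]
R4 <- R4 - (4)*R2:  [  0   0  -8  -9 ]
R4 <- R4 - (-4)*R3:  [  0   0   0  -1 ]
Upper-triangular form:
[ -5  6  -2  -3 ]
[  0  2   1   2 ]
[  0  0   2   2 ]
[  0  0   0  -1 ]
det(A) = (-1)^0 * (-5) * (2) * (2) * (-1) = 20  (0 row swaps -> sign +1)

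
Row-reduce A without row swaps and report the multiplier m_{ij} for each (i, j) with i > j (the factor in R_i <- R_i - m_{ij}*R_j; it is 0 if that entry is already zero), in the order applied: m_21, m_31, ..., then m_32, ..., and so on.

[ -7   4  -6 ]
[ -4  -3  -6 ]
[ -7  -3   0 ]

multipliers: 4/7, 1, 49/37

Forward elimination:
R2 <- R2 - (4/7)*R1:  [     0  -37/7  -18/7 ]
R3 <- R3 - (1)*R1:  [  0  -7   6 ]
R3 <- R3 - (49/37)*R2:  [      0       0  348/37 ]
Multipliers (in order of application): m_{21} = 4/7, m_{31} = 1, m_{32} = 49/37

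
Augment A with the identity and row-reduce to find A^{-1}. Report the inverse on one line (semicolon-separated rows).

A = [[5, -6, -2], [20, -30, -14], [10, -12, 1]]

inverse = [33/25 -1/5 -4/25; 16/15 -1/6 -1/5; -2/5 0 1/5]

Gauss-Jordan on [A | I]:
R1 <- (1/5)*R1:  [    1  -6/5  -2/5  |   1/5     0     0 ]
R2 <- R2 - (20)*R1:  [  0  -6  -6  |  -4   1   0 ]
R3 <- R3 - (10)*R1:  [  0   0   5  |  -2   0   1 ]
R2 <- (1/-6)*R2:  [    0     1     1  |   2/3  -1/6     0 ]
R1 <- R1 - (-6/5)*R2:  [    1     0   4/5  |     1  -1/5     0 ]
R3 <- (1/5)*R3:  [    0     0     1  |  -2/5     0   1/5 ]
R1 <- R1 - (4/5)*R3:  [     1      0      0  |  33/25   -1/5  -4/25 ]
R2 <- R2 - (1)*R3:  [     0      1      0  |  16/15   -1/6   -1/5 ]
Right block of [I | A^{-1}] is the inverse:
[ 33/25  -1/5  -4/25 ]
[ 16/15  -1/6   -1/5 ]
[  -2/5     0    1/5 ]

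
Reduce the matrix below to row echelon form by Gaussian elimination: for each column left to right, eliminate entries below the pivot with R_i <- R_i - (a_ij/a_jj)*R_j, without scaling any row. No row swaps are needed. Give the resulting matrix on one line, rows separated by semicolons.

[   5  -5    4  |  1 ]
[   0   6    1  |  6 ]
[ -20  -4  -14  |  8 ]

Forward elimination:
R3 <- R3 - (-4)*R1:  [   0  -24    2   12 ]
R3 <- R3 - (-4)*R2:  [  0   0   6  36 ]
Row echelon form:
[ 5  -5  4  |   1 ]
[ 0   6  1  |   6 ]
[ 0   0  6  |  36 ]

REF = [5 -5 4 1; 0 6 1 6; 0 0 6 36]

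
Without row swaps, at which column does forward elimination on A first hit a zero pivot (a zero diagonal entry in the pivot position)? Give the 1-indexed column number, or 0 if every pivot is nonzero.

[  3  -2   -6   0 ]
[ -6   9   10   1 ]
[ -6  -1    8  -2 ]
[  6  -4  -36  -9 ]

first zero-pivot column = 0

Naive forward elimination:
R2 <- R2 - (-2)*R1:  [  0   5  -2   1 ]
R3 <- R3 - (-2)*R1:  [  0  -5  -4  -2 ]
R4 <- R4 - (2)*R1:  [   0    0  -24   -9 ]
R3 <- R3 - (-1)*R2:  [  0   0  -6  -1 ]
R4 <- R4 - (4)*R3:  [  0   0   0  -5 ]
All pivots nonzero; naive elimination completes without hitting a zero pivot.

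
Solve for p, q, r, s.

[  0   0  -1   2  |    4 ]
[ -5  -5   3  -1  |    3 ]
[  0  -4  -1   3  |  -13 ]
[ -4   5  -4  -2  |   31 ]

Forward elimination on [A|b]:
R1 <-> R2   (pivot in column 1 was zero)
[ -5  -5   3  -1    3 ]
[  0   0  -1   2    4 ]
[  0  -4  -1   3  -13 ]
[ -4   5  -4  -2   31 ]
R4 <- R4 - (4/5)*R1:  [     0      9  -32/5   -6/5  143/5 ]
R2 <-> R3   (pivot in column 2 was zero)
[ -5  -5      3    -1      3 ]
[  0  -4     -1     3    -13 ]
[  0   0     -1     2      4 ]
[  0   9  -32/5  -6/5  143/5 ]
R4 <- R4 - (-9/4)*R2:  [       0        0  -173/20   111/20   -13/20 ]
R4 <- R4 - (173/20)*R3:  [      0       0       0   -47/4  -141/4 ]
Row echelon form:
[ -5  -5   3     -1  |       3 ]
[  0  -4  -1      3  |     -13 ]
[  0   0  -1      2  |       4 ]
[  0   0   0  -47/4  |  -141/4 ]
Back-substitution:
s = (-141/4) / (-47/4) = 3
r = (4 - (2)*(3)) / -1 = 2
q = (-13 - (-1)*(2) - (3)*(3)) / -4 = 5
p = (3 - (-5)*(5) - (3)*(2) - (-1)*(3)) / -5 = -5

(-5, 5, 2, 3)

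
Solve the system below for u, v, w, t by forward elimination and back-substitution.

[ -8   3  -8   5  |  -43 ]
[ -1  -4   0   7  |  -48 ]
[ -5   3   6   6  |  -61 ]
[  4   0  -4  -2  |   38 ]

(5, 2, -2, -5)

Forward elimination on [A|b]:
R2 <- R2 - (1/8)*R1:  [      0   -35/8       1    51/8  -341/8 ]
R3 <- R3 - (5/8)*R1:  [      0     9/8      11    23/8  -273/8 ]
R4 <- R4 - (-1/2)*R1:  [    0   3/2    -8   1/2  33/2 ]
R3 <- R3 - (-9/35)*R2:  [        0         0    394/35    158/35  -1578/35 ]
R4 <- R4 - (-12/35)*R2:  [       0        0  -268/35    94/35    66/35 ]
R4 <- R4 - (-134/197)*R3:  [         0          0          0   1134/197  -5670/197 ]
Row echelon form:
[ -8      3      -8         5  |        -43 ]
[  0  -35/8       1      51/8  |     -341/8 ]
[  0      0  394/35    158/35  |   -1578/35 ]
[  0      0       0  1134/197  |  -5670/197 ]
Back-substitution:
t = (-5670/197) / (1134/197) = -5
w = (-1578/35 - (158/35)*(-5)) / (394/35) = -2
v = (-341/8 - (1)*(-2) - (51/8)*(-5)) / (-35/8) = 2
u = (-43 - (3)*(2) - (-8)*(-2) - (5)*(-5)) / -8 = 5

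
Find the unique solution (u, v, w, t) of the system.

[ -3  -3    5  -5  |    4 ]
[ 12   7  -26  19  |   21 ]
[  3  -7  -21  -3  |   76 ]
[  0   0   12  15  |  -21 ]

Forward elimination on [A|b]:
R2 <- R2 - (-4)*R1:  [  0  -5  -6  -1  37 ]
R3 <- R3 - (-1)*R1:  [   0  -10  -16   -8   80 ]
R3 <- R3 - (2)*R2:  [  0   0  -4  -6   6 ]
R4 <- R4 - (-3)*R3:  [  0   0   0  -3  -3 ]
Row echelon form:
[ -3  -3   5  -5  |   4 ]
[  0  -5  -6  -1  |  37 ]
[  0   0  -4  -6  |   6 ]
[  0   0   0  -3  |  -3 ]
Back-substitution:
t = (-3) / -3 = 1
w = (6 - (-6)*(1)) / -4 = -3
v = (37 - (-6)*(-3) - (-1)*(1)) / -5 = -4
u = (4 - (-3)*(-4) - (5)*(-3) - (-5)*(1)) / -3 = -4

(-4, -4, -3, 1)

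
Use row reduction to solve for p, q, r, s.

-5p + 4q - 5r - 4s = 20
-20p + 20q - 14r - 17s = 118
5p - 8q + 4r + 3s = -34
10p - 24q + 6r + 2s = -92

(-4, 3, 4, -2)

Forward elimination on [A|b]:
R2 <- R2 - (4)*R1:  [  0   4   6  -1  38 ]
R3 <- R3 - (-1)*R1:  [   0   -4   -1   -1  -14 ]
R4 <- R4 - (-2)*R1:  [   0  -16   -4   -6  -52 ]
R3 <- R3 - (-1)*R2:  [  0   0   5  -2  24 ]
R4 <- R4 - (-4)*R2:  [   0    0   20  -10  100 ]
R4 <- R4 - (4)*R3:  [  0   0   0  -2   4 ]
Row echelon form:
[ -5  4  -5  -4  |  20 ]
[  0  4   6  -1  |  38 ]
[  0  0   5  -2  |  24 ]
[  0  0   0  -2  |   4 ]
Back-substitution:
s = (4) / -2 = -2
r = (24 - (-2)*(-2)) / 5 = 4
q = (38 - (6)*(4) - (-1)*(-2)) / 4 = 3
p = (20 - (4)*(3) - (-5)*(4) - (-4)*(-2)) / -5 = -4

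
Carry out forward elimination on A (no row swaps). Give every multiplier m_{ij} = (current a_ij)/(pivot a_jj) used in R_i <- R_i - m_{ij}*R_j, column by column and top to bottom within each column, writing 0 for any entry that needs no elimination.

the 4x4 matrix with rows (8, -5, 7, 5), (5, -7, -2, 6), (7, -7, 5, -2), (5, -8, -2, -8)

Forward elimination:
R2 <- R2 - (5/8)*R1:  [     0  -31/8  -51/8   23/8 ]
R3 <- R3 - (7/8)*R1:  [     0  -21/8   -9/8  -51/8 ]
R4 <- R4 - (5/8)*R1:  [     0  -39/8  -51/8  -89/8 ]
R3 <- R3 - (21/31)*R2:  [       0        0    99/31  -258/31 ]
R4 <- R4 - (39/31)*R2:  [       0        0    51/31  -457/31 ]
R4 <- R4 - (17/33)*R3:  [       0        0        0  -115/11 ]
Multipliers (in order of application): m_{21} = 5/8, m_{31} = 7/8, m_{41} = 5/8, m_{32} = 21/31, m_{42} = 39/31, m_{43} = 17/33

multipliers: 5/8, 7/8, 5/8, 21/31, 39/31, 17/33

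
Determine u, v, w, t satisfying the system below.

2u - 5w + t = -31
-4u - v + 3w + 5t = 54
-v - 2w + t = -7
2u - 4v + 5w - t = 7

Forward elimination on [A|b]:
R2 <- R2 - (-2)*R1:  [  0  -1  -7   7  -8 ]
R4 <- R4 - (1)*R1:  [  0  -4  10  -2  38 ]
R3 <- R3 - (1)*R2:  [  0   0   5  -6   1 ]
R4 <- R4 - (4)*R2:  [   0    0   38  -30   70 ]
R4 <- R4 - (38/5)*R3:  [     0      0      0   78/5  312/5 ]
Row echelon form:
[ 2   0  -5     1  |    -31 ]
[ 0  -1  -7     7  |     -8 ]
[ 0   0   5    -6  |      1 ]
[ 0   0   0  78/5  |  312/5 ]
Back-substitution:
t = (312/5) / (78/5) = 4
w = (1 - (-6)*(4)) / 5 = 5
v = (-8 - (-7)*(5) - (7)*(4)) / -1 = 1
u = (-31 - (-5)*(5) - (1)*(4)) / 2 = -5

(-5, 1, 5, 4)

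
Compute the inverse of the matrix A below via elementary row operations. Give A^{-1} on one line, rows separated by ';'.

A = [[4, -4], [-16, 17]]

inverse = [17/4 1; 4 1]

Gauss-Jordan on [A | I]:
R1 <- (1/4)*R1:  [   1   -1  |  1/4    0 ]
R2 <- R2 - (-16)*R1:  [ 0  1  |  4  1 ]
R1 <- R1 - (-1)*R2:  [    1     0  |  17/4     1 ]
Right block of [I | A^{-1}] is the inverse:
[ 17/4  1 ]
[    4  1 ]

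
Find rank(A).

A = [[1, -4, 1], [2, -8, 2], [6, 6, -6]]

Row reduction:
R2 <- R2 - (2)*R1:  [ 0  0  0 ]
R3 <- R3 - (6)*R1:  [   0   30  -12 ]
R2 <-> R3   (pivot in column 2 was zero)
[ 1  -4    1 ]
[ 0  30  -12 ]
[ 0   0    0 ]
Row echelon form:
[ 1  -4    1 ]
[ 0  30  -12 ]
[ 0   0    0 ]
Nonzero rows / pivot columns: 2

rank(A) = 2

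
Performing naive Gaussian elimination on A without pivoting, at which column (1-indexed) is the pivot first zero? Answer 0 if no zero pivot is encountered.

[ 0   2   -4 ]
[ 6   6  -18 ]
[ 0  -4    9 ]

first zero-pivot column = 1

Naive forward elimination:
Pivot entry (1,1) is zero but row 2 has 6 in column 1 -> naive elimination stops; a row interchange (e.g. R1 <-> R2) would be required here.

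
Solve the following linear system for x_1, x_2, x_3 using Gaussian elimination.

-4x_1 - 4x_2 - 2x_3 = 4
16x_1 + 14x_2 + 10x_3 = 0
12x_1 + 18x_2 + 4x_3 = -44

(1, -4, 4)

Forward elimination on [A|b]:
R2 <- R2 - (-4)*R1:  [  0  -2   2  16 ]
R3 <- R3 - (-3)*R1:  [   0    6   -2  -32 ]
R3 <- R3 - (-3)*R2:  [  0   0   4  16 ]
Row echelon form:
[ -4  -4  -2  |   4 ]
[  0  -2   2  |  16 ]
[  0   0   4  |  16 ]
Back-substitution:
x_3 = (16) / 4 = 4
x_2 = (16 - (2)*(4)) / -2 = -4
x_1 = (4 - (-4)*(-4) - (-2)*(4)) / -4 = 1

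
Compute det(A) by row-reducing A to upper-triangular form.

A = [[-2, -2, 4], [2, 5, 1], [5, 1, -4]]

det(A) = -76

Forward elimination:
R2 <- R2 - (-1)*R1:  [ 0  3  5 ]
R3 <- R3 - (-5/2)*R1:  [  0  -4   6 ]
R3 <- R3 - (-4/3)*R2:  [    0     0  38/3 ]
Upper-triangular form:
[ -2  -2     4 ]
[  0   3     5 ]
[  0   0  38/3 ]
det(A) = (-1)^0 * (-2) * (3) * (38/3) = -76  (0 row swaps -> sign +1)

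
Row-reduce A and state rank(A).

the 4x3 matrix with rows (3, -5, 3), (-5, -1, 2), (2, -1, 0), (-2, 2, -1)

Row reduction:
R2 <- R2 - (-5/3)*R1:  [     0  -28/3      7 ]
R3 <- R3 - (2/3)*R1:  [   0  7/3   -2 ]
R4 <- R4 - (-2/3)*R1:  [    0  -4/3     1 ]
R3 <- R3 - (-1/4)*R2:  [    0     0  -1/4 ]
R4 <- R4 - (1/7)*R2:  [ 0  0  0 ]
Row echelon form:
[ 3     -5     3 ]
[ 0  -28/3     7 ]
[ 0      0  -1/4 ]
[ 0      0     0 ]
Nonzero rows / pivot columns: 3

rank(A) = 3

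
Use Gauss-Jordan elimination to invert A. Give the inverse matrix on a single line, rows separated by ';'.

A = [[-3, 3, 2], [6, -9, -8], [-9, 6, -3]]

inverse = [-5/3 -7/15 2/15; -2 -3/5 4/15; 1 1/5 -1/5]

Gauss-Jordan on [A | I]:
R1 <- (1/-3)*R1:  [    1    -1  -2/3  |  -1/3     0     0 ]
R2 <- R2 - (6)*R1:  [  0  -3  -4  |   2   1   0 ]
R3 <- R3 - (-9)*R1:  [  0  -3  -9  |  -3   0   1 ]
R2 <- (1/-3)*R2:  [    0     1   4/3  |  -2/3  -1/3     0 ]
R1 <- R1 - (-1)*R2:  [    1     0   2/3  |    -1  -1/3     0 ]
R3 <- R3 - (-3)*R2:  [  0   0  -5  |  -5  -1   1 ]
R3 <- (1/-5)*R3:  [    0     0     1  |     1   1/5  -1/5 ]
R1 <- R1 - (2/3)*R3:  [     1      0      0  |   -5/3  -7/15   2/15 ]
R2 <- R2 - (4/3)*R3:  [    0     1     0  |    -2  -3/5  4/15 ]
Right block of [I | A^{-1}] is the inverse:
[ -5/3  -7/15  2/15 ]
[   -2   -3/5  4/15 ]
[    1    1/5  -1/5 ]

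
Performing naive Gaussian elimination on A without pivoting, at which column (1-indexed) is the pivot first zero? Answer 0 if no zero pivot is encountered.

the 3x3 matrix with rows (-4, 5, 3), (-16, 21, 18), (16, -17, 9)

Naive forward elimination:
R2 <- R2 - (4)*R1:  [ 0  1  6 ]
R3 <- R3 - (-4)*R1:  [  0   3  21 ]
R3 <- R3 - (3)*R2:  [ 0  0  3 ]
All pivots nonzero; naive elimination completes without hitting a zero pivot.

first zero-pivot column = 0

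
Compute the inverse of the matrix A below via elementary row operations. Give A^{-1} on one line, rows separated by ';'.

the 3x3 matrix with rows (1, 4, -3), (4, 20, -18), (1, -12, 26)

Gauss-Jordan on [A | I]:
R2 <- R2 - (4)*R1:  [  0   4  -6  |  -4   1   0 ]
R3 <- R3 - (1)*R1:  [   0  -16   29  |   -1    0    1 ]
R2 <- (1/4)*R2:  [    0     1  -3/2  |    -1   1/4     0 ]
R1 <- R1 - (4)*R2:  [  1   0   3  |   5  -1   0 ]
R3 <- R3 - (-16)*R2:  [   0    0    5  |  -17    4    1 ]
R3 <- (1/5)*R3:  [     0      0      1  |  -17/5    4/5    1/5 ]
R1 <- R1 - (3)*R3:  [     1      0      0  |   76/5  -17/5   -3/5 ]
R2 <- R2 - (-3/2)*R3:  [      0       1       0  |  -61/10   29/20    3/10 ]
Right block of [I | A^{-1}] is the inverse:
[   76/5  -17/5  -3/5 ]
[ -61/10  29/20  3/10 ]
[  -17/5    4/5   1/5 ]

inverse = [76/5 -17/5 -3/5; -61/10 29/20 3/10; -17/5 4/5 1/5]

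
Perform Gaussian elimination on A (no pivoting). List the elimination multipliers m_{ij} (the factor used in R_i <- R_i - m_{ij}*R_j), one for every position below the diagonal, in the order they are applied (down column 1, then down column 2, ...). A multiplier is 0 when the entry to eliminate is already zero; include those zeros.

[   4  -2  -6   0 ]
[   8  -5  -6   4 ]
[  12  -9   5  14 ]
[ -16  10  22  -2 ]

Forward elimination:
R2 <- R2 - (2)*R1:  [  0  -1   6   4 ]
R3 <- R3 - (3)*R1:  [  0  -3  23  14 ]
R4 <- R4 - (-4)*R1:  [  0   2  -2  -2 ]
R3 <- R3 - (3)*R2:  [ 0  0  5  2 ]
R4 <- R4 - (-2)*R2:  [  0   0  10   6 ]
R4 <- R4 - (2)*R3:  [ 0  0  0  2 ]
Multipliers (in order of application): m_{21} = 2, m_{31} = 3, m_{41} = -4, m_{32} = 3, m_{42} = -2, m_{43} = 2

multipliers: 2, 3, -4, 3, -2, 2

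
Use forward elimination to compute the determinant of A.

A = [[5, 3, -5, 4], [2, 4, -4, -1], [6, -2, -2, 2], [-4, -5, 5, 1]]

Forward elimination:
R2 <- R2 - (2/5)*R1:  [     0   14/5     -2  -13/5 ]
R3 <- R3 - (6/5)*R1:  [     0  -28/5      4  -14/5 ]
R4 <- R4 - (-4/5)*R1:  [     0  -13/5      1   21/5 ]
R3 <- R3 - (-2)*R2:  [  0   0   0  -8 ]
R4 <- R4 - (-13/14)*R2:  [     0      0   -6/7  25/14 ]
R3 <-> R4   (pivot in column 3 was zero)
[ 5     3    -5      4 ]
[ 0  14/5    -2  -13/5 ]
[ 0     0  -6/7  25/14 ]
[ 0     0     0     -8 ]
Upper-triangular form:
[ 5     3    -5      4 ]
[ 0  14/5    -2  -13/5 ]
[ 0     0  -6/7  25/14 ]
[ 0     0     0     -8 ]
det(A) = (-1)^1 * (5) * (14/5) * (-6/7) * (-8) = -96  (1 row swap -> sign -1)

det(A) = -96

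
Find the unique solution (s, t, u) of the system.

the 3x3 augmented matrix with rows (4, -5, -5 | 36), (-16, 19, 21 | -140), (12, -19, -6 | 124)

Forward elimination on [A|b]:
R2 <- R2 - (-4)*R1:  [  0  -1   1   4 ]
R3 <- R3 - (3)*R1:  [  0  -4   9  16 ]
R3 <- R3 - (4)*R2:  [ 0  0  5  0 ]
Row echelon form:
[ 4  -5  -5  |  36 ]
[ 0  -1   1  |   4 ]
[ 0   0   5  |   0 ]
Back-substitution:
u = (0) / 5 = 0
t = (4 - (1)*(0)) / -1 = -4
s = (36 - (-5)*(-4) - (-5)*(0)) / 4 = 4

(4, -4, 0)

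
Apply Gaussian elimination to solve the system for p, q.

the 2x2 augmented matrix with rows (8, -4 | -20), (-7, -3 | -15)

(0, 5)

Forward elimination on [A|b]:
R2 <- R2 - (-7/8)*R1:  [     0  -13/2  -65/2 ]
Row echelon form:
[ 8     -4  |    -20 ]
[ 0  -13/2  |  -65/2 ]
Back-substitution:
q = (-65/2) / (-13/2) = 5
p = (-20 - (-4)*(5)) / 8 = 0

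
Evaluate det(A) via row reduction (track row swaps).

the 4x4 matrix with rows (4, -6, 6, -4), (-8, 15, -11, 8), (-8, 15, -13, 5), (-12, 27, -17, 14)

det(A) = -120

Forward elimination:
R2 <- R2 - (-2)*R1:  [ 0  3  1  0 ]
R3 <- R3 - (-2)*R1:  [  0   3  -1  -3 ]
R4 <- R4 - (-3)*R1:  [ 0  9  1  2 ]
R3 <- R3 - (1)*R2:  [  0   0  -2  -3 ]
R4 <- R4 - (3)*R2:  [  0   0  -2   2 ]
R4 <- R4 - (1)*R3:  [ 0  0  0  5 ]
Upper-triangular form:
[ 4  -6   6  -4 ]
[ 0   3   1   0 ]
[ 0   0  -2  -3 ]
[ 0   0   0   5 ]
det(A) = (-1)^0 * (4) * (3) * (-2) * (5) = -120  (0 row swaps -> sign +1)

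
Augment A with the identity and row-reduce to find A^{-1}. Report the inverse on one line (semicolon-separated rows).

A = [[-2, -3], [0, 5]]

inverse = [-1/2 -3/10; 0 1/5]

Gauss-Jordan on [A | I]:
R1 <- (1/-2)*R1:  [    1   3/2  |  -1/2     0 ]
R2 <- (1/5)*R2:  [   0    1  |    0  1/5 ]
R1 <- R1 - (3/2)*R2:  [     1      0  |   -1/2  -3/10 ]
Right block of [I | A^{-1}] is the inverse:
[ -1/2  -3/10 ]
[    0    1/5 ]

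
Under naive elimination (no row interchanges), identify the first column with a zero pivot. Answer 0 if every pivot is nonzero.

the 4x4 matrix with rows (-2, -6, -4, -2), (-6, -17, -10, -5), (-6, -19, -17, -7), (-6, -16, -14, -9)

Naive forward elimination:
R2 <- R2 - (3)*R1:  [ 0  1  2  1 ]
R3 <- R3 - (3)*R1:  [  0  -1  -5  -1 ]
R4 <- R4 - (3)*R1:  [  0   2  -2  -3 ]
R3 <- R3 - (-1)*R2:  [  0   0  -3   0 ]
R4 <- R4 - (2)*R2:  [  0   0  -6  -5 ]
R4 <- R4 - (2)*R3:  [  0   0   0  -5 ]
All pivots nonzero; naive elimination completes without hitting a zero pivot.

first zero-pivot column = 0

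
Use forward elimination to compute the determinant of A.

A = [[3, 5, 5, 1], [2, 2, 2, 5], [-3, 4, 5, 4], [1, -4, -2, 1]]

Forward elimination:
R2 <- R2 - (2/3)*R1:  [    0  -4/3  -4/3  13/3 ]
R3 <- R3 - (-1)*R1:  [  0   9  10   5 ]
R4 <- R4 - (1/3)*R1:  [     0  -17/3  -11/3    2/3 ]
R3 <- R3 - (-27/4)*R2:  [     0      0      1  137/4 ]
R4 <- R4 - (17/4)*R2:  [     0      0      2  -71/4 ]
R4 <- R4 - (2)*R3:  [      0       0       0  -345/4 ]
Upper-triangular form:
[ 3     5     5       1 ]
[ 0  -4/3  -4/3    13/3 ]
[ 0     0     1   137/4 ]
[ 0     0     0  -345/4 ]
det(A) = (-1)^0 * (3) * (-4/3) * (1) * (-345/4) = 345  (0 row swaps -> sign +1)

det(A) = 345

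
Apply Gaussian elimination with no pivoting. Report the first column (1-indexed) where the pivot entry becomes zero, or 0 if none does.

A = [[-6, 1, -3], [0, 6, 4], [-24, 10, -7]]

first zero-pivot column = 0

Naive forward elimination:
R3 <- R3 - (4)*R1:  [ 0  6  5 ]
R3 <- R3 - (1)*R2:  [ 0  0  1 ]
All pivots nonzero; naive elimination completes without hitting a zero pivot.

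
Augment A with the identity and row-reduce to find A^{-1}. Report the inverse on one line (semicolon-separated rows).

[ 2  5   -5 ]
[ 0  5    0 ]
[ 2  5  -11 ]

Gauss-Jordan on [A | I]:
R1 <- (1/2)*R1:  [    1   5/2  -5/2  |   1/2     0     0 ]
R3 <- R3 - (2)*R1:  [  0   0  -6  |  -1   0   1 ]
R2 <- (1/5)*R2:  [   0    1    0  |    0  1/5    0 ]
R1 <- R1 - (5/2)*R2:  [    1     0  -5/2  |   1/2  -1/2     0 ]
R3 <- (1/-6)*R3:  [    0     0     1  |   1/6     0  -1/6 ]
R1 <- R1 - (-5/2)*R3:  [     1      0      0  |  11/12   -1/2  -5/12 ]
Right block of [I | A^{-1}] is the inverse:
[ 11/12  -1/2  -5/12 ]
[     0   1/5      0 ]
[   1/6     0   -1/6 ]

inverse = [11/12 -1/2 -5/12; 0 1/5 0; 1/6 0 -1/6]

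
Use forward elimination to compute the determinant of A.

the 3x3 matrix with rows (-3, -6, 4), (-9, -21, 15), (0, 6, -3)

det(A) = 27

Forward elimination:
R2 <- R2 - (3)*R1:  [  0  -3   3 ]
R3 <- R3 - (-2)*R2:  [ 0  0  3 ]
Upper-triangular form:
[ -3  -6  4 ]
[  0  -3  3 ]
[  0   0  3 ]
det(A) = (-1)^0 * (-3) * (-3) * (3) = 27  (0 row swaps -> sign +1)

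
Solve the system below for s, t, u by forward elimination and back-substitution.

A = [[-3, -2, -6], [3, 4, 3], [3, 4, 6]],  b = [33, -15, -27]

Forward elimination on [A|b]:
R2 <- R2 - (-1)*R1:  [  0   2  -3  18 ]
R3 <- R3 - (-1)*R1:  [ 0  2  0  6 ]
R3 <- R3 - (1)*R2:  [   0    0    3  -12 ]
Row echelon form:
[ -3  -2  -6  |   33 ]
[  0   2  -3  |   18 ]
[  0   0   3  |  -12 ]
Back-substitution:
u = (-12) / 3 = -4
t = (18 - (-3)*(-4)) / 2 = 3
s = (33 - (-2)*(3) - (-6)*(-4)) / -3 = -5

(-5, 3, -4)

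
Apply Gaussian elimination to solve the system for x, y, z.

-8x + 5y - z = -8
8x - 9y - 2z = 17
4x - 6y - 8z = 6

Forward elimination on [A|b]:
R2 <- R2 - (-1)*R1:  [  0  -4  -3   9 ]
R3 <- R3 - (-1/2)*R1:  [     0   -7/2  -17/2      2 ]
R3 <- R3 - (7/8)*R2:  [     0      0  -47/8  -47/8 ]
Row echelon form:
[ -8   5     -1  |     -8 ]
[  0  -4     -3  |      9 ]
[  0   0  -47/8  |  -47/8 ]
Back-substitution:
z = (-47/8) / (-47/8) = 1
y = (9 - (-3)*(1)) / -4 = -3
x = (-8 - (5)*(-3) - (-1)*(1)) / -8 = -1

(-1, -3, 1)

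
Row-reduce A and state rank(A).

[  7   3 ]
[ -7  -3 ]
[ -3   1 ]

Row reduction:
R2 <- R2 - (-1)*R1:  [ 0  0 ]
R3 <- R3 - (-3/7)*R1:  [    0  16/7 ]
R2 <-> R3   (pivot in column 2 was zero)
[ 7     3 ]
[ 0  16/7 ]
[ 0     0 ]
Row echelon form:
[ 7     3 ]
[ 0  16/7 ]
[ 0     0 ]
Nonzero rows / pivot columns: 2

rank(A) = 2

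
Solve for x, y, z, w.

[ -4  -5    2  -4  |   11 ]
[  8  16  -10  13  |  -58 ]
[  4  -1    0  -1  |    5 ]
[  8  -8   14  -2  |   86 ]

Forward elimination on [A|b]:
R2 <- R2 - (-2)*R1:  [   0    6   -6    5  -36 ]
R3 <- R3 - (-1)*R1:  [  0  -6   2  -5  16 ]
R4 <- R4 - (-2)*R1:  [   0  -18   18  -10  108 ]
R3 <- R3 - (-1)*R2:  [   0    0   -4    0  -20 ]
R4 <- R4 - (-3)*R2:  [ 0  0  0  5  0 ]
Row echelon form:
[ -4  -5   2  -4  |   11 ]
[  0   6  -6   5  |  -36 ]
[  0   0  -4   0  |  -20 ]
[  0   0   0   5  |    0 ]
Back-substitution:
w = (0) / 5 = 0
z = (-20) / -4 = 5
y = (-36 - (-6)*(5) - (5)*(0)) / 6 = -1
x = (11 - (-5)*(-1) - (2)*(5) - (-4)*(0)) / -4 = 1

(1, -1, 5, 0)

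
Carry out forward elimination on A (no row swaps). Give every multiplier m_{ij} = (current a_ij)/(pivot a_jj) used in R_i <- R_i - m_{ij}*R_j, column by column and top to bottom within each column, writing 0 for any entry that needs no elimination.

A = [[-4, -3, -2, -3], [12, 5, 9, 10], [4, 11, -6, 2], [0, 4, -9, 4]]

Forward elimination:
R2 <- R2 - (-3)*R1:  [  0  -4   3   1 ]
R3 <- R3 - (-1)*R1:  [  0   8  -8  -1 ]
R4: entry in column 1 is already 0 -> m_{41} = 0 (no row operation needed)
R3 <- R3 - (-2)*R2:  [  0   0  -2   1 ]
R4 <- R4 - (-1)*R2:  [  0   0  -6   5 ]
R4 <- R4 - (3)*R3:  [ 0  0  0  2 ]
Multipliers (in order of application): m_{21} = -3, m_{31} = -1, m_{41} = 0, m_{32} = -2, m_{42} = -1, m_{43} = 3

multipliers: -3, -1, 0, -2, -1, 3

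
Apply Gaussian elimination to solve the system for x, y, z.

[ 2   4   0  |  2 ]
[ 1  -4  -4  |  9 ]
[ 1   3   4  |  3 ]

Forward elimination on [A|b]:
R2 <- R2 - (1/2)*R1:  [  0  -6  -4   8 ]
R3 <- R3 - (1/2)*R1:  [ 0  1  4  2 ]
R3 <- R3 - (-1/6)*R2:  [    0     0  10/3  10/3 ]
Row echelon form:
[ 2   4     0  |     2 ]
[ 0  -6    -4  |     8 ]
[ 0   0  10/3  |  10/3 ]
Back-substitution:
z = (10/3) / (10/3) = 1
y = (8 - (-4)*(1)) / -6 = -2
x = (2 - (4)*(-2)) / 2 = 5

(5, -2, 1)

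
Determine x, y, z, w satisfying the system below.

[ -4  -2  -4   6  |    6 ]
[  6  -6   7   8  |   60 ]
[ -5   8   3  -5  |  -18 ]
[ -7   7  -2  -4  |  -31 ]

Forward elimination on [A|b]:
R2 <- R2 - (-3/2)*R1:  [  0  -9   1  17  69 ]
R3 <- R3 - (5/4)*R1:  [     0   21/2      8  -25/2  -51/2 ]
R4 <- R4 - (7/4)*R1:  [     0   21/2      5  -29/2  -83/2 ]
R3 <- R3 - (-7/6)*R2:  [    0     0  55/6  22/3    55 ]
R4 <- R4 - (-7/6)*R2:  [    0     0  37/6  16/3    39 ]
R4 <- R4 - (37/55)*R3:  [   0    0    0  2/5    2 ]
Row echelon form:
[ -4  -2    -4     6  |   6 ]
[  0  -9     1    17  |  69 ]
[  0   0  55/6  22/3  |  55 ]
[  0   0     0   2/5  |   2 ]
Back-substitution:
w = (2) / (2/5) = 5
z = (55 - (22/3)*(5)) / (55/6) = 2
y = (69 - (1)*(2) - (17)*(5)) / -9 = 2
x = (6 - (-2)*(2) - (-4)*(2) - (6)*(5)) / -4 = 3

(3, 2, 2, 5)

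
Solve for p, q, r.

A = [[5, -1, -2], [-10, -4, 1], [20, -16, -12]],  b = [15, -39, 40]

(3, 2, -1)

Forward elimination on [A|b]:
R2 <- R2 - (-2)*R1:  [  0  -6  -3  -9 ]
R3 <- R3 - (4)*R1:  [   0  -12   -4  -20 ]
R3 <- R3 - (2)*R2:  [  0   0   2  -2 ]
Row echelon form:
[ 5  -1  -2  |  15 ]
[ 0  -6  -3  |  -9 ]
[ 0   0   2  |  -2 ]
Back-substitution:
r = (-2) / 2 = -1
q = (-9 - (-3)*(-1)) / -6 = 2
p = (15 - (-1)*(2) - (-2)*(-1)) / 5 = 3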